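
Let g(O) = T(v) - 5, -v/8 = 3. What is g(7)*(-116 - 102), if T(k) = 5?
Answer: 0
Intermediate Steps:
v = -24 (v = -8*3 = -24)
g(O) = 0 (g(O) = 5 - 5 = 0)
g(7)*(-116 - 102) = 0*(-116 - 102) = 0*(-218) = 0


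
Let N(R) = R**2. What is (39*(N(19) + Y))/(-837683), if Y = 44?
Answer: -15795/837683 ≈ -0.018856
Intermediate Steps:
(39*(N(19) + Y))/(-837683) = (39*(19**2 + 44))/(-837683) = (39*(361 + 44))*(-1/837683) = (39*405)*(-1/837683) = 15795*(-1/837683) = -15795/837683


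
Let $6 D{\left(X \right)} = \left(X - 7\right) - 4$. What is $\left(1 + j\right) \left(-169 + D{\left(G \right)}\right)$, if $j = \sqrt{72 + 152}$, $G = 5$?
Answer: $-170 - 680 \sqrt{14} \approx -2714.3$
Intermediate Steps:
$D{\left(X \right)} = - \frac{11}{6} + \frac{X}{6}$ ($D{\left(X \right)} = \frac{\left(X - 7\right) - 4}{6} = \frac{\left(-7 + X\right) - 4}{6} = \frac{-11 + X}{6} = - \frac{11}{6} + \frac{X}{6}$)
$j = 4 \sqrt{14}$ ($j = \sqrt{224} = 4 \sqrt{14} \approx 14.967$)
$\left(1 + j\right) \left(-169 + D{\left(G \right)}\right) = \left(1 + 4 \sqrt{14}\right) \left(-169 + \left(- \frac{11}{6} + \frac{1}{6} \cdot 5\right)\right) = \left(1 + 4 \sqrt{14}\right) \left(-169 + \left(- \frac{11}{6} + \frac{5}{6}\right)\right) = \left(1 + 4 \sqrt{14}\right) \left(-169 - 1\right) = \left(1 + 4 \sqrt{14}\right) \left(-170\right) = -170 - 680 \sqrt{14}$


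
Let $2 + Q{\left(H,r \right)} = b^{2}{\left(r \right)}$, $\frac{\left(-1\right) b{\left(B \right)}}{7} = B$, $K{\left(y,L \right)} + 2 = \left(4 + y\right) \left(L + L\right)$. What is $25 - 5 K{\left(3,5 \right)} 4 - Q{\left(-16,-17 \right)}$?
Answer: $-48159$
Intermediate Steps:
$K{\left(y,L \right)} = -2 + 2 L \left(4 + y\right)$ ($K{\left(y,L \right)} = -2 + \left(4 + y\right) \left(L + L\right) = -2 + \left(4 + y\right) 2 L = -2 + 2 L \left(4 + y\right)$)
$b{\left(B \right)} = - 7 B$
$Q{\left(H,r \right)} = -2 + 49 r^{2}$ ($Q{\left(H,r \right)} = -2 + \left(- 7 r\right)^{2} = -2 + 49 r^{2}$)
$25 - 5 K{\left(3,5 \right)} 4 - Q{\left(-16,-17 \right)} = 25 - 5 \left(-2 + 8 \cdot 5 + 2 \cdot 5 \cdot 3\right) 4 - \left(-2 + 49 \left(-17\right)^{2}\right) = 25 - 5 \left(-2 + 40 + 30\right) 4 - \left(-2 + 49 \cdot 289\right) = 25 \left(-5\right) 68 \cdot 4 - \left(-2 + 14161\right) = 25 \left(\left(-340\right) 4\right) - 14159 = 25 \left(-1360\right) - 14159 = -34000 - 14159 = -48159$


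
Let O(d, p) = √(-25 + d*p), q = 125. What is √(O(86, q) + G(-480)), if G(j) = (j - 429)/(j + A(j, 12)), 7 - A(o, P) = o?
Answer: √(-6363 + 245*√429)/7 ≈ 5.1279*I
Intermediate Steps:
A(o, P) = 7 - o
G(j) = -429/7 + j/7 (G(j) = (j - 429)/(j + (7 - j)) = (-429 + j)/7 = (-429 + j)*(⅐) = -429/7 + j/7)
√(O(86, q) + G(-480)) = √(√(-25 + 86*125) + (-429/7 + (⅐)*(-480))) = √(√(-25 + 10750) + (-429/7 - 480/7)) = √(√10725 - 909/7) = √(5*√429 - 909/7) = √(-909/7 + 5*√429)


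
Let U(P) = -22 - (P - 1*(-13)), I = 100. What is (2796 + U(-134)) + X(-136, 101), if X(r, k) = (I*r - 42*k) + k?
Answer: -14846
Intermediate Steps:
X(r, k) = -41*k + 100*r (X(r, k) = (100*r - 42*k) + k = (-42*k + 100*r) + k = -41*k + 100*r)
U(P) = -35 - P (U(P) = -22 - (P + 13) = -22 - (13 + P) = -22 + (-13 - P) = -35 - P)
(2796 + U(-134)) + X(-136, 101) = (2796 + (-35 - 1*(-134))) + (-41*101 + 100*(-136)) = (2796 + (-35 + 134)) + (-4141 - 13600) = (2796 + 99) - 17741 = 2895 - 17741 = -14846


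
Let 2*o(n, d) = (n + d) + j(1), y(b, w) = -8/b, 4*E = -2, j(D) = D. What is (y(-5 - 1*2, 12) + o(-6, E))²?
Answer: 2025/784 ≈ 2.5829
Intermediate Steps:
E = -½ (E = (¼)*(-2) = -½ ≈ -0.50000)
o(n, d) = ½ + d/2 + n/2 (o(n, d) = ((n + d) + 1)/2 = ((d + n) + 1)/2 = (1 + d + n)/2 = ½ + d/2 + n/2)
(y(-5 - 1*2, 12) + o(-6, E))² = (-8/(-5 - 1*2) + (½ + (½)*(-½) + (½)*(-6)))² = (-8/(-5 - 2) + (½ - ¼ - 3))² = (-8/(-7) - 11/4)² = (-8*(-⅐) - 11/4)² = (8/7 - 11/4)² = (-45/28)² = 2025/784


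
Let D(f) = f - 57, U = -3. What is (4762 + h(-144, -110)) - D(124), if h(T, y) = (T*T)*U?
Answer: -57513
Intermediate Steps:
D(f) = -57 + f
h(T, y) = -3*T**2 (h(T, y) = (T*T)*(-3) = T**2*(-3) = -3*T**2)
(4762 + h(-144, -110)) - D(124) = (4762 - 3*(-144)**2) - (-57 + 124) = (4762 - 3*20736) - 1*67 = (4762 - 62208) - 67 = -57446 - 67 = -57513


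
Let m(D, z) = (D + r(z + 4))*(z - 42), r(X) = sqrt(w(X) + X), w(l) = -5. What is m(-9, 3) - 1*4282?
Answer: -3931 - 39*sqrt(2) ≈ -3986.2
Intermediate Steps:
r(X) = sqrt(-5 + X)
m(D, z) = (-42 + z)*(D + sqrt(-1 + z)) (m(D, z) = (D + sqrt(-5 + (z + 4)))*(z - 42) = (D + sqrt(-5 + (4 + z)))*(-42 + z) = (D + sqrt(-1 + z))*(-42 + z) = (-42 + z)*(D + sqrt(-1 + z)))
m(-9, 3) - 1*4282 = (-42*(-9) - 42*sqrt(-1 + 3) - 9*3 + 3*sqrt(-1 + 3)) - 1*4282 = (378 - 42*sqrt(2) - 27 + 3*sqrt(2)) - 4282 = (351 - 39*sqrt(2)) - 4282 = -3931 - 39*sqrt(2)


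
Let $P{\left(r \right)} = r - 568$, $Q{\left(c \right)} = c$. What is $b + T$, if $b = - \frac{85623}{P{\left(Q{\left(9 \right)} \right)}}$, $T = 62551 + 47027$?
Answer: $\frac{61339725}{559} \approx 1.0973 \cdot 10^{5}$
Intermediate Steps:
$P{\left(r \right)} = -568 + r$
$T = 109578$
$b = \frac{85623}{559}$ ($b = - \frac{85623}{-568 + 9} = - \frac{85623}{-559} = \left(-85623\right) \left(- \frac{1}{559}\right) = \frac{85623}{559} \approx 153.17$)
$b + T = \frac{85623}{559} + 109578 = \frac{61339725}{559}$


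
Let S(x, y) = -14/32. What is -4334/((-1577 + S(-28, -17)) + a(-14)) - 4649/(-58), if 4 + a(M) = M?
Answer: 122696975/1480566 ≈ 82.872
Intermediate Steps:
S(x, y) = -7/16 (S(x, y) = -14*1/32 = -7/16)
a(M) = -4 + M
-4334/((-1577 + S(-28, -17)) + a(-14)) - 4649/(-58) = -4334/((-1577 - 7/16) + (-4 - 14)) - 4649/(-58) = -4334/(-25239/16 - 18) - 4649*(-1/58) = -4334/(-25527/16) + 4649/58 = -4334*(-16/25527) + 4649/58 = 69344/25527 + 4649/58 = 122696975/1480566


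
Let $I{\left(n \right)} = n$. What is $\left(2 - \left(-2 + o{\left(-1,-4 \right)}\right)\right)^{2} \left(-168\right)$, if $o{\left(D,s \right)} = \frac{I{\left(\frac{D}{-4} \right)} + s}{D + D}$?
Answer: $- \frac{6069}{8} \approx -758.63$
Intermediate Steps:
$o{\left(D,s \right)} = \frac{s - \frac{D}{4}}{2 D}$ ($o{\left(D,s \right)} = \frac{\frac{D}{-4} + s}{D + D} = \frac{D \left(- \frac{1}{4}\right) + s}{2 D} = \left(- \frac{D}{4} + s\right) \frac{1}{2 D} = \left(s - \frac{D}{4}\right) \frac{1}{2 D} = \frac{s - \frac{D}{4}}{2 D}$)
$\left(2 - \left(-2 + o{\left(-1,-4 \right)}\right)\right)^{2} \left(-168\right) = \left(2 + \left(2 - \frac{\left(-1\right) \left(-1\right) + 4 \left(-4\right)}{8 \left(-1\right)}\right)\right)^{2} \left(-168\right) = \left(2 + \left(2 - \frac{1}{8} \left(-1\right) \left(1 - 16\right)\right)\right)^{2} \left(-168\right) = \left(2 + \left(2 - \frac{1}{8} \left(-1\right) \left(-15\right)\right)\right)^{2} \left(-168\right) = \left(2 + \left(2 - \frac{15}{8}\right)\right)^{2} \left(-168\right) = \left(2 + \frac{1}{8}\right)^{2} \left(-168\right) = \left(\frac{17}{8}\right)^{2} \left(-168\right) = \frac{289}{64} \left(-168\right) = - \frac{6069}{8}$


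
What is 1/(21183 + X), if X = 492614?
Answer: 1/513797 ≈ 1.9463e-6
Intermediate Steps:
1/(21183 + X) = 1/(21183 + 492614) = 1/513797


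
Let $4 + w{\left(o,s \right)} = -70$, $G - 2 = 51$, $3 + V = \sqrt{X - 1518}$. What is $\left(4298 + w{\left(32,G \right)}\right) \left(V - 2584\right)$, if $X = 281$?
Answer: $-10927488 + 4224 i \sqrt{1237} \approx -1.0927 \cdot 10^{7} + 1.4856 \cdot 10^{5} i$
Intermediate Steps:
$V = -3 + i \sqrt{1237}$ ($V = -3 + \sqrt{281 - 1518} = -3 + \sqrt{-1237} = -3 + i \sqrt{1237} \approx -3.0 + 35.171 i$)
$G = 53$ ($G = 2 + 51 = 53$)
$w{\left(o,s \right)} = -74$ ($w{\left(o,s \right)} = -4 - 70 = -74$)
$\left(4298 + w{\left(32,G \right)}\right) \left(V - 2584\right) = \left(4298 - 74\right) \left(\left(-3 + i \sqrt{1237}\right) - 2584\right) = 4224 \left(-2587 + i \sqrt{1237}\right) = -10927488 + 4224 i \sqrt{1237}$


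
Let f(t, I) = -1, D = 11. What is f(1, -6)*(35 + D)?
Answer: -46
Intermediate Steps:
f(1, -6)*(35 + D) = -(35 + 11) = -1*46 = -46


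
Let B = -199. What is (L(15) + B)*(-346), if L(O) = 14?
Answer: 64010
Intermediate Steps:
(L(15) + B)*(-346) = (14 - 199)*(-346) = -185*(-346) = 64010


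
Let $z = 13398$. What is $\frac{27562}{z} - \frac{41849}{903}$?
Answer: $- \frac{607488}{13717} \approx -44.287$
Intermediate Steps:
$\frac{27562}{z} - \frac{41849}{903} = \frac{27562}{13398} - \frac{41849}{903} = 27562 \cdot \frac{1}{13398} - \frac{41849}{903} = \frac{13781}{6699} - \frac{41849}{903} = - \frac{607488}{13717}$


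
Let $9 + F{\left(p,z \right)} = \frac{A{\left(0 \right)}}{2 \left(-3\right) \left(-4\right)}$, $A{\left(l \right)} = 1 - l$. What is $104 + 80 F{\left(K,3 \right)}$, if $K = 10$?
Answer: $- \frac{1838}{3} \approx -612.67$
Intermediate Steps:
$F{\left(p,z \right)} = - \frac{215}{24}$ ($F{\left(p,z \right)} = -9 + \frac{1 - 0}{2 \left(-3\right) \left(-4\right)} = -9 + \frac{1 + 0}{\left(-6\right) \left(-4\right)} = -9 + 1 \cdot \frac{1}{24} = -9 + \frac{1}{24} = - \frac{215}{24}$)
$104 + 80 F{\left(K,3 \right)} = 104 + 80 \left(- \frac{215}{24}\right) = 104 - \frac{2150}{3} = - \frac{1838}{3}$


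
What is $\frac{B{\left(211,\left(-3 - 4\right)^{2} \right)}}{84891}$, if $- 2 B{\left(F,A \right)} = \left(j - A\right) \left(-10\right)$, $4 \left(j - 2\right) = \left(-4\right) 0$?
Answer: $- \frac{235}{84891} \approx -0.0027683$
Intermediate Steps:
$j = 2$ ($j = 2 + \frac{\left(-4\right) 0}{4} = 2 + \frac{1}{4} \cdot 0 = 2 + 0 = 2$)
$B{\left(F,A \right)} = 10 - 5 A$ ($B{\left(F,A \right)} = - \frac{\left(2 - A\right) \left(-10\right)}{2} = - \frac{-20 + 10 A}{2} = 10 - 5 A$)
$\frac{B{\left(211,\left(-3 - 4\right)^{2} \right)}}{84891} = \frac{10 - 5 \left(-3 - 4\right)^{2}}{84891} = \left(10 - 5 \left(-7\right)^{2}\right) \frac{1}{84891} = \left(10 - 245\right) \frac{1}{84891} = \left(-235\right) \frac{1}{84891} = - \frac{235}{84891}$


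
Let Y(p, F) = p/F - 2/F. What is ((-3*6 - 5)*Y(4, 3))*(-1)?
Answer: 46/3 ≈ 15.333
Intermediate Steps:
Y(p, F) = -2/F + p/F
((-3*6 - 5)*Y(4, 3))*(-1) = ((-3*6 - 5)*((-2 + 4)/3))*(-1) = ((-18 - 5)*((1/3)*2))*(-1) = -23*2/3*(-1) = -46/3*(-1) = 46/3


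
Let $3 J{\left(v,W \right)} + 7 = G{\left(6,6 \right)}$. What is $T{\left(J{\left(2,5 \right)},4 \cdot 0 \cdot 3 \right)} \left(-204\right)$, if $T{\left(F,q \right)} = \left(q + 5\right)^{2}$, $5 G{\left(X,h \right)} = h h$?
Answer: $-5100$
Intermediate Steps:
$G{\left(X,h \right)} = \frac{h^{2}}{5}$ ($G{\left(X,h \right)} = \frac{h h}{5} = \frac{h^{2}}{5}$)
$J{\left(v,W \right)} = \frac{1}{15}$ ($J{\left(v,W \right)} = - \frac{7}{3} + \frac{\frac{1}{5} \cdot 6^{2}}{3} = - \frac{7}{3} + \frac{\frac{1}{5} \cdot 36}{3} = - \frac{7}{3} + \frac{1}{3} \cdot \frac{36}{5} = - \frac{7}{3} + \frac{12}{5} = \frac{1}{15}$)
$T{\left(F,q \right)} = \left(5 + q\right)^{2}$
$T{\left(J{\left(2,5 \right)},4 \cdot 0 \cdot 3 \right)} \left(-204\right) = \left(5 + 4 \cdot 0 \cdot 3\right)^{2} \left(-204\right) = \left(5 + 0 \cdot 3\right)^{2} \left(-204\right) = \left(5 + 0\right)^{2} \left(-204\right) = 5^{2} \left(-204\right) = 25 \left(-204\right) = -5100$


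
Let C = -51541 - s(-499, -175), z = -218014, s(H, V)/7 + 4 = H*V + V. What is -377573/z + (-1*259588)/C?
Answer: 43768877833/20604285126 ≈ 2.1243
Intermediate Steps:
s(H, V) = -28 + 7*V + 7*H*V (s(H, V) = -28 + 7*(H*V + V) = -28 + 7*(V + H*V) = -28 + (7*V + 7*H*V) = -28 + 7*V + 7*H*V)
C = -661563 (C = -51541 - (-28 + 7*(-175) + 7*(-499)*(-175)) = -51541 - (-28 - 1225 + 611275) = -51541 - 1*610022 = -51541 - 610022 = -661563)
-377573/z + (-1*259588)/C = -377573/(-218014) - 1*259588/(-661563) = -377573*(-1/218014) - 259588*(-1/661563) = 377573/218014 + 37084/94509 = 43768877833/20604285126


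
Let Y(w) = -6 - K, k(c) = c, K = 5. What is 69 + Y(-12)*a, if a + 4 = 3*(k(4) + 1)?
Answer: -52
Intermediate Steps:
a = 11 (a = -4 + 3*(4 + 1) = -4 + 3*5 = -4 + 15 = 11)
Y(w) = -11 (Y(w) = -6 - 1*5 = -6 - 5 = -11)
69 + Y(-12)*a = 69 - 11*11 = 69 - 121 = -52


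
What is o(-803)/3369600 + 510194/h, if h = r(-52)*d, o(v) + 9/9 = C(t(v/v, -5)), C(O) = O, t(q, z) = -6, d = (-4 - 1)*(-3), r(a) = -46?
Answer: -57304990241/77500800 ≈ -739.41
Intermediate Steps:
d = 15 (d = -5*(-3) = 15)
o(v) = -7 (o(v) = -1 - 6 = -7)
h = -690 (h = -46*15 = -690)
o(-803)/3369600 + 510194/h = -7/3369600 + 510194/(-690) = -7*1/3369600 + 510194*(-1/690) = -7/3369600 - 255097/345 = -57304990241/77500800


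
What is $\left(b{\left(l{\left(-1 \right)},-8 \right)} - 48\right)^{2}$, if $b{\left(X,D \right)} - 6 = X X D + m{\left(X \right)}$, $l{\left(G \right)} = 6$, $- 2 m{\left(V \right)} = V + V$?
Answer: $112896$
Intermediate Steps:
$m{\left(V \right)} = - V$ ($m{\left(V \right)} = - \frac{V + V}{2} = - \frac{2 V}{2} = - V$)
$b{\left(X,D \right)} = 6 - X + D X^{2}$ ($b{\left(X,D \right)} = 6 + \left(X X D - X\right) = 6 + \left(X^{2} D - X\right) = 6 + \left(D X^{2} - X\right) = 6 + \left(- X + D X^{2}\right) = 6 - X + D X^{2}$)
$\left(b{\left(l{\left(-1 \right)},-8 \right)} - 48\right)^{2} = \left(\left(6 - 6 - 8 \cdot 6^{2}\right) - 48\right)^{2} = \left(\left(6 - 6 - 288\right) - 48\right)^{2} = \left(-288 - 48\right)^{2} = \left(-336\right)^{2} = 112896$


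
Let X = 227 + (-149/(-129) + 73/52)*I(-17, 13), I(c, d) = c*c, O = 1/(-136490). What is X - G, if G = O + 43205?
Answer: -19336247504701/457787460 ≈ -42239.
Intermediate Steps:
O = -1/136490 ≈ -7.3265e-6
I(c, d) = c²
X = 6483401/6708 (X = 227 + (-149/(-129) + 73/52)*(-17)² = 227 + (-149*(-1/129) + 73*(1/52))*289 = 227 + (149/129 + 73/52)*289 = 227 + (17165/6708)*289 = 227 + 4960685/6708 = 6483401/6708 ≈ 966.52)
G = 5897050449/136490 (G = -1/136490 + 43205 = 5897050449/136490 ≈ 43205.)
X - G = 6483401/6708 - 1*5897050449/136490 = 6483401/6708 - 5897050449/136490 = -19336247504701/457787460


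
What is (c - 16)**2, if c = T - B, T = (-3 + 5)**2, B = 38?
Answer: 2500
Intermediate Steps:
T = 4 (T = 2**2 = 4)
c = -34 (c = 4 - 1*38 = 4 - 38 = -34)
(c - 16)**2 = (-34 - 16)**2 = (-50)**2 = 2500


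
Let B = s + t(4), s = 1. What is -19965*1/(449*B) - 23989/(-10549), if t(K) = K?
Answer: -4478728/676643 ≈ -6.6190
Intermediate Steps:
B = 5 (B = 1 + 4 = 5)
-19965*1/(449*B) - 23989/(-10549) = -19965/(449*5) - 23989/(-10549) = -19965/2245 - 23989*(-1/10549) = -19965*1/2245 + 3427/1507 = -3993/449 + 3427/1507 = -4478728/676643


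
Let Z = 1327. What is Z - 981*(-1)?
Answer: 2308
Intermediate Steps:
Z - 981*(-1) = 1327 - 981*(-1) = 1327 + 981 = 2308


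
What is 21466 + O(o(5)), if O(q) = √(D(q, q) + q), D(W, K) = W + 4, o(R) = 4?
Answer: 21466 + 2*√3 ≈ 21469.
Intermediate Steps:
D(W, K) = 4 + W
O(q) = √(4 + 2*q) (O(q) = √((4 + q) + q) = √(4 + 2*q))
21466 + O(o(5)) = 21466 + √(4 + 2*4) = 21466 + √(4 + 8) = 21466 + √12 = 21466 + 2*√3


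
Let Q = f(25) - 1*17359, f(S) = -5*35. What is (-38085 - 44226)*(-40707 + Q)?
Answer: 4793874951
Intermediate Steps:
f(S) = -175
Q = -17534 (Q = -175 - 1*17359 = -175 - 17359 = -17534)
(-38085 - 44226)*(-40707 + Q) = (-38085 - 44226)*(-40707 - 17534) = -82311*(-58241) = 4793874951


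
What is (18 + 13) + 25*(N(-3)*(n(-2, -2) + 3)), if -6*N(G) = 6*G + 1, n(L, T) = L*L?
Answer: 3161/6 ≈ 526.83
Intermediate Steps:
n(L, T) = L²
N(G) = -⅙ - G (N(G) = -(6*G + 1)/6 = -(1 + 6*G)/6 = -⅙ - G)
(18 + 13) + 25*(N(-3)*(n(-2, -2) + 3)) = (18 + 13) + 25*((-⅙ - 1*(-3))*((-2)² + 3)) = 31 + 25*((-⅙ + 3)*(4 + 3)) = 31 + 25*((17/6)*7) = 31 + 25*(119/6) = 31 + 2975/6 = 3161/6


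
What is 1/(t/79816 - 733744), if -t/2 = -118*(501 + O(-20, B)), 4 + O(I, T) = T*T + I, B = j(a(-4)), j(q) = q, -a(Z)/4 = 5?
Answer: -19954/14641076033 ≈ -1.3629e-6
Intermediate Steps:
a(Z) = -20 (a(Z) = -4*5 = -20)
B = -20
O(I, T) = -4 + I + T² (O(I, T) = -4 + (T*T + I) = -4 + (T² + I) = -4 + (I + T²) = -4 + I + T²)
t = 206972 (t = -(-236)*(501 + (-4 - 20 + (-20)²)) = -(-236)*(501 + (-4 - 20 + 400)) = -(-236)*(501 + 376) = -(-236)*877 = -2*(-103486) = 206972)
1/(t/79816 - 733744) = 1/(206972/79816 - 733744) = 1/(206972*(1/79816) - 733744) = 1/(51743/19954 - 733744) = 1/(-14641076033/19954) = -19954/14641076033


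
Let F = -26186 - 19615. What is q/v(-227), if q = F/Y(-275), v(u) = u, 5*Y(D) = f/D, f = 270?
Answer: -1399475/1362 ≈ -1027.5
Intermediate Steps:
Y(D) = 54/D (Y(D) = (270/D)/5 = 54/D)
F = -45801
q = 1399475/6 (q = -45801/(54/(-275)) = -45801/(54*(-1/275)) = -45801/(-54/275) = -45801*(-275/54) = 1399475/6 ≈ 2.3325e+5)
q/v(-227) = (1399475/6)/(-227) = (1399475/6)*(-1/227) = -1399475/1362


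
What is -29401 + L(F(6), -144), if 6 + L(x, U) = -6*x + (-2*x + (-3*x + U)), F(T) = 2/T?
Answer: -88664/3 ≈ -29555.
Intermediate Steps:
L(x, U) = -6 + U - 11*x (L(x, U) = -6 + (-6*x + (-2*x + (-3*x + U))) = -6 + (-6*x + (-2*x + (U - 3*x))) = -6 + (-6*x + (U - 5*x)) = -6 + (U - 11*x) = -6 + U - 11*x)
-29401 + L(F(6), -144) = -29401 + (-6 - 144 - 22/6) = -29401 + (-6 - 144 - 11*1/3) = -29401 + (-6 - 144 - 11/3) = -29401 - 461/3 = -88664/3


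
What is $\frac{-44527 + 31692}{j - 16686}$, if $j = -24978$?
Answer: $\frac{12835}{41664} \approx 0.30806$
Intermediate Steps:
$\frac{-44527 + 31692}{j - 16686} = \frac{-44527 + 31692}{-24978 - 16686} = - \frac{12835}{-41664} = \left(-12835\right) \left(- \frac{1}{41664}\right) = \frac{12835}{41664}$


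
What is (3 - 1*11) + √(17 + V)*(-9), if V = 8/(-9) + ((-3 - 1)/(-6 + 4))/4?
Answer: -8 - 3*√598/2 ≈ -44.681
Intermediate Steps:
V = -7/18 (V = 8*(-⅑) - 4/(-2)*(¼) = -8/9 - 4*(-½)*(¼) = -8/9 + 2*(¼) = -8/9 + ½ = -7/18 ≈ -0.38889)
(3 - 1*11) + √(17 + V)*(-9) = (3 - 1*11) + √(17 - 7/18)*(-9) = (3 - 11) + √(299/18)*(-9) = -8 + (√598/6)*(-9) = -8 - 3*√598/2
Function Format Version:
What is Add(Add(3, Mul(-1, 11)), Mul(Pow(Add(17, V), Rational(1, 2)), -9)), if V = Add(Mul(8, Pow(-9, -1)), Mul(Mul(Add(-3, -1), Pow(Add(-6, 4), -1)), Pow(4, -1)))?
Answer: Add(-8, Mul(Rational(-3, 2), Pow(598, Rational(1, 2)))) ≈ -44.681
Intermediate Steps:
V = Rational(-7, 18) (V = Add(Mul(8, Rational(-1, 9)), Mul(Mul(-4, Pow(-2, -1)), Rational(1, 4))) = Add(Rational(-8, 9), Mul(Mul(-4, Rational(-1, 2)), Rational(1, 4))) = Add(Rational(-8, 9), Mul(2, Rational(1, 4))) = Add(Rational(-8, 9), Rational(1, 2)) = Rational(-7, 18) ≈ -0.38889)
Add(Add(3, Mul(-1, 11)), Mul(Pow(Add(17, V), Rational(1, 2)), -9)) = Add(Add(3, Mul(-1, 11)), Mul(Pow(Add(17, Rational(-7, 18)), Rational(1, 2)), -9)) = Add(Add(3, -11), Mul(Pow(Rational(299, 18), Rational(1, 2)), -9)) = Add(-8, Mul(Mul(Rational(1, 6), Pow(598, Rational(1, 2))), -9)) = Add(-8, Mul(Rational(-3, 2), Pow(598, Rational(1, 2))))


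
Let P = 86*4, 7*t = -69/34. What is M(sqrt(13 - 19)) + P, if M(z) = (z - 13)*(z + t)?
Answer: 81341/238 - 3163*I*sqrt(6)/238 ≈ 341.77 - 32.554*I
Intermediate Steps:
t = -69/238 (t = (-69/34)/7 = (-69*1/34)/7 = (1/7)*(-69/34) = -69/238 ≈ -0.28992)
P = 344
M(z) = (-13 + z)*(-69/238 + z) (M(z) = (z - 13)*(z - 69/238) = (-13 + z)*(-69/238 + z))
M(sqrt(13 - 19)) + P = (897/238 + (sqrt(13 - 19))**2 - 3163*sqrt(13 - 19)/238) + 344 = (897/238 + (sqrt(-6))**2 - 3163*I*sqrt(6)/238) + 344 = (897/238 + (I*sqrt(6))**2 - 3163*I*sqrt(6)/238) + 344 = (897/238 - 6 - 3163*I*sqrt(6)/238) + 344 = (-531/238 - 3163*I*sqrt(6)/238) + 344 = 81341/238 - 3163*I*sqrt(6)/238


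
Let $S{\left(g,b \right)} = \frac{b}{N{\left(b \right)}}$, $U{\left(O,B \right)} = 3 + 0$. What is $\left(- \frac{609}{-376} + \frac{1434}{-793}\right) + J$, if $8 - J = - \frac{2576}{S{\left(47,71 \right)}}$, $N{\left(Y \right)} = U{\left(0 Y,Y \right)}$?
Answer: $\frac{2469608191}{21169928} \approx 116.66$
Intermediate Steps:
$U{\left(O,B \right)} = 3$
$N{\left(Y \right)} = 3$
$S{\left(g,b \right)} = \frac{b}{3}$
$J = \frac{8296}{71}$ ($J = 8 - - \frac{2576}{\frac{1}{3} \cdot 71} = 8 - - \frac{2576}{\frac{71}{3}} = 8 - \left(-2576\right) \frac{3}{71} = 8 - - \frac{7728}{71} = 8 + \frac{7728}{71} = \frac{8296}{71} \approx 116.85$)
$\left(- \frac{609}{-376} + \frac{1434}{-793}\right) + J = \left(- \frac{609}{-376} + \frac{1434}{-793}\right) + \frac{8296}{71} = \left(\left(-609\right) \left(- \frac{1}{376}\right) + 1434 \left(- \frac{1}{793}\right)\right) + \frac{8296}{71} = \left(\frac{609}{376} - \frac{1434}{793}\right) + \frac{8296}{71} = - \frac{56247}{298168} + \frac{8296}{71} = \frac{2469608191}{21169928}$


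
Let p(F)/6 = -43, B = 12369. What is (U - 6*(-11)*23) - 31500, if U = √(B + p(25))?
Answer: -29982 + √12111 ≈ -29872.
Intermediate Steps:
p(F) = -258 (p(F) = 6*(-43) = -258)
U = √12111 (U = √(12369 - 258) = √12111 ≈ 110.05)
(U - 6*(-11)*23) - 31500 = (√12111 - 6*(-11)*23) - 31500 = (√12111 + 66*23) - 31500 = (√12111 + 1518) - 31500 = (1518 + √12111) - 31500 = -29982 + √12111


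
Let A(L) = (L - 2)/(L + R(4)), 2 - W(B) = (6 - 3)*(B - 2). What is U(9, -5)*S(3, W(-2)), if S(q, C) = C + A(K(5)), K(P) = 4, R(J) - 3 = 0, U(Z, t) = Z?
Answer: 900/7 ≈ 128.57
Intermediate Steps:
R(J) = 3 (R(J) = 3 + 0 = 3)
W(B) = 8 - 3*B (W(B) = 2 - (6 - 3)*(B - 2) = 2 - 3*(-2 + B) = 2 - (-6 + 3*B) = 2 + (6 - 3*B) = 8 - 3*B)
A(L) = (-2 + L)/(3 + L) (A(L) = (L - 2)/(L + 3) = (-2 + L)/(3 + L))
S(q, C) = 2/7 + C (S(q, C) = C + (-2 + 4)/(3 + 4) = C + 2/7 = 2/7 + C)
U(9, -5)*S(3, W(-2)) = 9*(2/7 + (8 - 3*(-2))) = 9*(2/7 + (8 + 6)) = 9*(2/7 + 14) = 9*(100/7) = 900/7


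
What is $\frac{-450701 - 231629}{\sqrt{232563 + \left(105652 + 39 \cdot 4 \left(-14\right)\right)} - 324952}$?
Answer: $\frac{221724498160}{105593466273} + \frac{682330 \sqrt{336031}}{105593466273} \approx 2.1035$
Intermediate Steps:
$\frac{-450701 - 231629}{\sqrt{232563 + \left(105652 + 39 \cdot 4 \left(-14\right)\right)} - 324952} = - \frac{682330}{\sqrt{232563 + \left(105652 + 156 \left(-14\right)\right)} - 324952} = - \frac{682330}{\sqrt{232563 + \left(105652 - 2184\right)} - 324952} = - \frac{682330}{\sqrt{232563 + 103468} - 324952} = - \frac{682330}{\sqrt{336031} - 324952} = - \frac{682330}{-324952 + \sqrt{336031}}$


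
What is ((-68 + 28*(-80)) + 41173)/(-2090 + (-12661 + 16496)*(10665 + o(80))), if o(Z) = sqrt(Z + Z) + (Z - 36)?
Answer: 12768528321/13491919806397 - 23847564*sqrt(10)/67459599031985 ≈ 0.00094527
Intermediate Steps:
o(Z) = -36 + Z + sqrt(2)*sqrt(Z) (o(Z) = sqrt(2*Z) + (-36 + Z) = sqrt(2)*sqrt(Z) + (-36 + Z) = -36 + Z + sqrt(2)*sqrt(Z))
((-68 + 28*(-80)) + 41173)/(-2090 + (-12661 + 16496)*(10665 + o(80))) = ((-68 + 28*(-80)) + 41173)/(-2090 + (-12661 + 16496)*(10665 + (-36 + 80 + sqrt(2)*sqrt(80)))) = ((-68 - 2240) + 41173)/(-2090 + 3835*(10665 + (-36 + 80 + sqrt(2)*(4*sqrt(5))))) = (-2308 + 41173)/(-2090 + 3835*(10665 + (-36 + 80 + 4*sqrt(10)))) = 38865/(-2090 + 3835*(10665 + (44 + 4*sqrt(10)))) = 38865/(-2090 + 3835*(10709 + 4*sqrt(10))) = 38865/(-2090 + (41069015 + 15340*sqrt(10))) = 38865/(41066925 + 15340*sqrt(10))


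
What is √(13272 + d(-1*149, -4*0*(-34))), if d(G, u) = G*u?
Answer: 2*√3318 ≈ 115.20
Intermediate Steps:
√(13272 + d(-1*149, -4*0*(-34))) = √(13272 + (-1*149)*(-4*0*(-34))) = √(13272 - 0*(-34)) = √(13272 - 149*0) = √(13272 + 0) = √13272 = 2*√3318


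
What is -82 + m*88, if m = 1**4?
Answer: 6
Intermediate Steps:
m = 1
-82 + m*88 = -82 + 1*88 = -82 + 88 = 6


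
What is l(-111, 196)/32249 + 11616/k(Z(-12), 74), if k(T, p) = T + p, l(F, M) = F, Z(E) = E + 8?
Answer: 26756901/161245 ≈ 165.94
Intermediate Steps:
Z(E) = 8 + E
l(-111, 196)/32249 + 11616/k(Z(-12), 74) = -111/32249 + 11616/((8 - 12) + 74) = -111*1/32249 + 11616/(-4 + 74) = -111/32249 + 11616/70 = -111/32249 + 11616*(1/70) = -111/32249 + 5808/35 = 26756901/161245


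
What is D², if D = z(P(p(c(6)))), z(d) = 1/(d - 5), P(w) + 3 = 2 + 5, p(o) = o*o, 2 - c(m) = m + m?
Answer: 1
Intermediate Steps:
c(m) = 2 - 2*m (c(m) = 2 - (m + m) = 2 - 2*m)
p(o) = o²
P(w) = 4 (P(w) = -3 + (2 + 5) = -3 + 7 = 4)
z(d) = 1/(-5 + d)
D = -1 (D = 1/(-5 + 4) = 1/(-1) = -1)
D² = (-1)² = 1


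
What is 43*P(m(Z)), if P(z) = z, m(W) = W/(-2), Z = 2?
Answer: -43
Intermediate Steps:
m(W) = -W/2 (m(W) = W*(-½) = -W/2)
43*P(m(Z)) = 43*(-½*2) = 43*(-1) = -43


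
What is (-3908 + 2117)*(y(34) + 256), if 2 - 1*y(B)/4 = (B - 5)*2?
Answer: -57312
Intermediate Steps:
y(B) = 48 - 8*B (y(B) = 8 - 4*(B - 5)*2 = 8 - 4*(-5 + B)*2 = 8 - 4*(-10 + 2*B) = 8 + (40 - 8*B) = 48 - 8*B)
(-3908 + 2117)*(y(34) + 256) = (-3908 + 2117)*((48 - 8*34) + 256) = -1791*((48 - 272) + 256) = -1791*(-224 + 256) = -1791*32 = -57312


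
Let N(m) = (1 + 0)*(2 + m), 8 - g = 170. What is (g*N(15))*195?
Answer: -537030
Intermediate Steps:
g = -162 (g = 8 - 1*170 = 8 - 170 = -162)
N(m) = 2 + m (N(m) = 1*(2 + m) = 2 + m)
(g*N(15))*195 = -162*(2 + 15)*195 = -162*17*195 = -2754*195 = -537030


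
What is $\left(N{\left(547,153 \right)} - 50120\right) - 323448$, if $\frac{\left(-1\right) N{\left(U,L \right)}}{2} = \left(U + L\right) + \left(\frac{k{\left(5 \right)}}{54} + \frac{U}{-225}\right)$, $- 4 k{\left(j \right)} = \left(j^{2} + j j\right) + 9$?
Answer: $- \frac{1012398997}{2700} \approx -3.7496 \cdot 10^{5}$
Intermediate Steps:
$k{\left(j \right)} = - \frac{9}{4} - \frac{j^{2}}{2}$ ($k{\left(j \right)} = - \frac{\left(j^{2} + j j\right) + 9}{4} = - \frac{\left(j^{2} + j^{2}\right) + 9}{4} = - \frac{2 j^{2} + 9}{4} = - \frac{9 + 2 j^{2}}{4} = - \frac{9}{4} - \frac{j^{2}}{2}$)
$N{\left(U,L \right)} = \frac{59}{108} - 2 L - \frac{448 U}{225}$ ($N{\left(U,L \right)} = - 2 \left(\left(U + L\right) + \left(\frac{- \frac{9}{4} - \frac{5^{2}}{2}}{54} + \frac{U}{-225}\right)\right) = - 2 \left(\left(L + U\right) + \left(\left(- \frac{9}{4} - \frac{25}{2}\right) \frac{1}{54} + U \left(- \frac{1}{225}\right)\right)\right) = - 2 \left(\left(L + U\right) - \left(\frac{U}{225} - \left(- \frac{9}{4} - \frac{25}{2}\right) \frac{1}{54}\right)\right) = - 2 \left(\left(L + U\right) - \left(\frac{59}{216} + \frac{U}{225}\right)\right) = - 2 \left(- \frac{59}{216} + L + \frac{224 U}{225}\right) = \frac{59}{108} - 2 L - \frac{448 U}{225}$)
$\left(N{\left(547,153 \right)} - 50120\right) - 323448 = \left(\left(\frac{59}{108} - 306 - \frac{245056}{225}\right) - 50120\right) - 323448 = \left(- \frac{3765397}{2700} - 50120\right) - 323448 = - \frac{139089397}{2700} - 323448 = - \frac{1012398997}{2700}$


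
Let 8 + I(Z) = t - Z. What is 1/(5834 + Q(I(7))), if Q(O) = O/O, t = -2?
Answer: 1/5835 ≈ 0.00017138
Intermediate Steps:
I(Z) = -10 - Z (I(Z) = -8 + (-2 - Z) = -10 - Z)
Q(O) = 1
1/(5834 + Q(I(7))) = 1/(5834 + 1) = 1/5835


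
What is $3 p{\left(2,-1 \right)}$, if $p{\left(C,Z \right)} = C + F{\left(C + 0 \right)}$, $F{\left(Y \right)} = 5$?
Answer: $21$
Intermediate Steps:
$p{\left(C,Z \right)} = 5 + C$ ($p{\left(C,Z \right)} = C + 5 = 5 + C$)
$3 p{\left(2,-1 \right)} = 3 \left(5 + 2\right) = 3 \cdot 7 = 21$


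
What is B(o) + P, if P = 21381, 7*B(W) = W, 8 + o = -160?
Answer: 21357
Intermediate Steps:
o = -168 (o = -8 - 160 = -168)
B(W) = W/7
B(o) + P = (1/7)*(-168) + 21381 = -24 + 21381 = 21357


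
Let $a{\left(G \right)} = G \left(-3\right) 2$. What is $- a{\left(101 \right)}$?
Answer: $606$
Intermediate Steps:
$a{\left(G \right)} = - 6 G$ ($a{\left(G \right)} = - 3 G 2 = - 6 G$)
$- a{\left(101 \right)} = - \left(-6\right) 101 = \left(-1\right) \left(-606\right) = 606$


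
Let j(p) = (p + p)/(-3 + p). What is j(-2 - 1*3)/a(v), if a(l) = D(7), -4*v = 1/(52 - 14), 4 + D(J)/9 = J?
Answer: 5/108 ≈ 0.046296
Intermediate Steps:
D(J) = -36 + 9*J
v = -1/152 (v = -1/(4*(52 - 14)) = -¼/38 = -¼*1/38 = -1/152 ≈ -0.0065789)
a(l) = 27 (a(l) = -36 + 9*7 = -36 + 63 = 27)
j(p) = 2*p/(-3 + p) (j(p) = (2*p)/(-3 + p) = 2*p/(-3 + p))
j(-2 - 1*3)/a(v) = (2*(-2 - 1*3)/(-3 + (-2 - 1*3)))/27 = (2*(-2 - 3)/(-3 + (-2 - 3)))/27 = (2*(-5)/(-3 - 5))/27 = (2*(-5)/(-8))/27 = (2*(-5)*(-⅛))/27 = (1/27)*(5/4) = 5/108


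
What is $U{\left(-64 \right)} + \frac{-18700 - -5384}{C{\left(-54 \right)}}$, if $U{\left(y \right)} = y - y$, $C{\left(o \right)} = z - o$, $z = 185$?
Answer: $- \frac{13316}{239} \approx -55.715$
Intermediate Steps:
$C{\left(o \right)} = 185 - o$
$U{\left(y \right)} = 0$
$U{\left(-64 \right)} + \frac{-18700 - -5384}{C{\left(-54 \right)}} = 0 + \frac{-18700 - -5384}{185 - -54} = 0 + \frac{-18700 + 5384}{185 + 54} = 0 - \frac{13316}{239} = - \frac{13316}{239}$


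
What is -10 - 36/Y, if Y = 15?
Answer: -62/5 ≈ -12.400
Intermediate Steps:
-10 - 36/Y = -10 - 36/15 = -10 - 4*3/5 = -10 - 12/5 = -62/5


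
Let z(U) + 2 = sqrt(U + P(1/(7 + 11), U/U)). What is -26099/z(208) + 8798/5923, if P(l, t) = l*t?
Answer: -5532722518/21755179 - 78297*sqrt(7490)/3673 ≈ -2099.2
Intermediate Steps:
z(U) = -2 + sqrt(1/18 + U) (z(U) = -2 + sqrt(U + (U/U)/(7 + 11)) = -2 + sqrt(U + 1/18) = -2 + sqrt(1/18 + U))
-26099/z(208) + 8798/5923 = -26099/(-2 + sqrt(2 + 36*208)/6) + 8798/5923 = -26099/(-2 + sqrt(2 + 7488)/6) + 8798*(1/5923) = -26099/(-2 + sqrt(7490)/6) + 8798/5923 = 8798/5923 - 26099/(-2 + sqrt(7490)/6)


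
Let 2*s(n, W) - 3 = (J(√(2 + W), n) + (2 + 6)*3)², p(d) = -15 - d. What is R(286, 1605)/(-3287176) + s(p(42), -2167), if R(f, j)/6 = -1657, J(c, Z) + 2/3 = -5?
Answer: 2508160027/14792292 ≈ 169.56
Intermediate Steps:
J(c, Z) = -17/3 (J(c, Z) = -⅔ - 5 = -17/3)
R(f, j) = -9942 (R(f, j) = 6*(-1657) = -9942)
s(n, W) = 1526/9 (s(n, W) = 3/2 + (-17/3 + (2 + 6)*3)²/2 = 3/2 + (-17/3 + 8*3)²/2 = 3/2 + (-17/3 + 24)²/2 = 3/2 + (55/3)²/2 = 3/2 + (½)*(3025/9) = 3/2 + 3025/18 = 1526/9)
R(286, 1605)/(-3287176) + s(p(42), -2167) = -9942/(-3287176) + 1526/9 = -9942*(-1/3287176) + 1526/9 = 4971/1643588 + 1526/9 = 2508160027/14792292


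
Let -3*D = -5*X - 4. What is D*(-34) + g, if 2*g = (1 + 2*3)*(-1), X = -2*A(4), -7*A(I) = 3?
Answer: -4091/42 ≈ -97.405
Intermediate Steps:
A(I) = -3/7 (A(I) = -1/7*3 = -3/7)
X = 6/7 (X = -2*(-3/7) = 6/7 ≈ 0.85714)
g = -7/2 (g = ((1 + 2*3)*(-1))/2 = ((1 + 6)*(-1))/2 = (7*(-1))/2 = (1/2)*(-7) = -7/2 ≈ -3.5000)
D = 58/21 (D = -(-5*6/7 - 4)/3 = -(-30/7 - 4)/3 = -1/3*(-58/7) = 58/21 ≈ 2.7619)
D*(-34) + g = (58/21)*(-34) - 7/2 = -1972/21 - 7/2 = -4091/42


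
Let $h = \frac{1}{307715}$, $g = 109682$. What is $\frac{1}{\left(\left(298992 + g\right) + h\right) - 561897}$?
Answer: $- \frac{307715}{47149015444} \approx -6.5264 \cdot 10^{-6}$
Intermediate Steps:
$h = \frac{1}{307715} \approx 3.2498 \cdot 10^{-6}$
$\frac{1}{\left(\left(298992 + g\right) + h\right) - 561897} = \frac{1}{\left(\left(298992 + 109682\right) + \frac{1}{307715}\right) - 561897} = \frac{1}{\left(408674 + \frac{1}{307715}\right) - 561897} = \frac{1}{\frac{125755119911}{307715} - 561897} = \frac{1}{- \frac{47149015444}{307715}} = - \frac{307715}{47149015444}$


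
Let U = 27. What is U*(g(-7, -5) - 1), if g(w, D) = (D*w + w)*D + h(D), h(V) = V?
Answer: -3942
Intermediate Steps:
g(w, D) = D + D*(w + D*w) (g(w, D) = (D*w + w)*D + D = (w + D*w)*D + D = D*(w + D*w) + D = D + D*(w + D*w))
U*(g(-7, -5) - 1) = 27*(-5*(1 - 7 - 5*(-7)) - 1) = 27*(-5*(1 - 7 + 35) - 1) = 27*(-5*29 - 1) = 27*(-145 - 1) = 27*(-146) = -3942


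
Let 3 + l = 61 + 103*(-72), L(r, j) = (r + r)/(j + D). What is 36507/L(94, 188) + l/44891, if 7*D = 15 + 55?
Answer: 162244046311/4219754 ≈ 38449.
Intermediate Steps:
D = 10 (D = (15 + 55)/7 = (⅐)*70 = 10)
L(r, j) = 2*r/(10 + j) (L(r, j) = (r + r)/(j + 10) = (2*r)/(10 + j) = 2*r/(10 + j))
l = -7358 (l = -3 + (61 + 103*(-72)) = -3 + (61 - 7416) = -3 - 7355 = -7358)
36507/L(94, 188) + l/44891 = 36507/((2*94/(10 + 188))) - 7358/44891 = 36507/((2*94/198)) - 7358*1/44891 = 36507/((2*94*(1/198))) - 7358/44891 = 36507/(94/99) - 7358/44891 = 36507*(99/94) - 7358/44891 = 3614193/94 - 7358/44891 = 162244046311/4219754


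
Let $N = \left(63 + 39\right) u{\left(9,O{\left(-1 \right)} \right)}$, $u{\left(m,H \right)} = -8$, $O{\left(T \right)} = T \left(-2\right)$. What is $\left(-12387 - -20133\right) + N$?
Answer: $6930$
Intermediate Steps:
$O{\left(T \right)} = - 2 T$
$N = -816$ ($N = \left(63 + 39\right) \left(-8\right) = 102 \left(-8\right) = -816$)
$\left(-12387 - -20133\right) + N = \left(-12387 - -20133\right) - 816 = \left(-12387 + 20133\right) - 816 = 7746 - 816 = 6930$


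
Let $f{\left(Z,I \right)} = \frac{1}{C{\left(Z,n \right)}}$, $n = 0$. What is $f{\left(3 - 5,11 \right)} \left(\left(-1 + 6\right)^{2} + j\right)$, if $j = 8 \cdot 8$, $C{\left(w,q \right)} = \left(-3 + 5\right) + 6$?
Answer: $\frac{89}{8} \approx 11.125$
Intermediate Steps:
$C{\left(w,q \right)} = 8$ ($C{\left(w,q \right)} = 2 + 6 = 8$)
$j = 64$
$f{\left(Z,I \right)} = \frac{1}{8}$
$f{\left(3 - 5,11 \right)} \left(\left(-1 + 6\right)^{2} + j\right) = \frac{\left(-1 + 6\right)^{2} + 64}{8} = \frac{5^{2} + 64}{8} = \frac{25 + 64}{8} = \frac{1}{8} \cdot 89 = \frac{89}{8}$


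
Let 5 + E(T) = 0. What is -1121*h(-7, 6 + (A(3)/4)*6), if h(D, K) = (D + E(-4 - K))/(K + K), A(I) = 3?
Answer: 4484/7 ≈ 640.57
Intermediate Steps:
E(T) = -5 (E(T) = -5 + 0 = -5)
h(D, K) = (-5 + D)/(2*K) (h(D, K) = (D - 5)/(K + K) = (-5 + D)/((2*K)) = (-5 + D)*(1/(2*K)) = (-5 + D)/(2*K))
-1121*h(-7, 6 + (A(3)/4)*6) = -1121*(-5 - 7)/(2*(6 + (3/4)*6)) = -1121*(-12)/(2*(6 + (3*(¼))*6)) = -1121*(-12)/(2*(6 + (¾)*6)) = -1121*(-12)/(2*(6 + 9/2)) = -1121*(-12)/(2*21/2) = -1121*2*(-12)/(2*21) = -1121*(-4/7) = 4484/7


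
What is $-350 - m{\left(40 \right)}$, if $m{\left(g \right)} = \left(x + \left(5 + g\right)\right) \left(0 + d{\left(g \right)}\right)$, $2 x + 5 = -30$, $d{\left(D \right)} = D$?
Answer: $-1450$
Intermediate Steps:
$x = - \frac{35}{2}$ ($x = - \frac{5}{2} + \frac{1}{2} \left(-30\right) = - \frac{5}{2} - 15 = - \frac{35}{2} \approx -17.5$)
$m{\left(g \right)} = g \left(- \frac{25}{2} + g\right)$ ($m{\left(g \right)} = \left(- \frac{35}{2} + \left(5 + g\right)\right) \left(0 + g\right) = \left(- \frac{25}{2} + g\right) g = g \left(- \frac{25}{2} + g\right)$)
$-350 - m{\left(40 \right)} = -350 - \frac{1}{2} \cdot 40 \left(-25 + 2 \cdot 40\right) = -350 - \frac{1}{2} \cdot 40 \left(-25 + 80\right) = -350 - \frac{1}{2} \cdot 40 \cdot 55 = -350 - 1100 = -1450$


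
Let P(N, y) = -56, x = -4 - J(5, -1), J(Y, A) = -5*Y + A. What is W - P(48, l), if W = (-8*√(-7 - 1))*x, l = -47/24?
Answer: 56 - 352*I*√2 ≈ 56.0 - 497.8*I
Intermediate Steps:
l = -47/24 (l = -47*1/24 = -47/24 ≈ -1.9583)
J(Y, A) = A - 5*Y
x = 22 (x = -4 - (-1 - 5*5) = -4 - (-1 - 25) = -4 - 1*(-26) = -4 + 26 = 22)
W = -352*I*√2 (W = -8*√(-7 - 1)*22 = -16*I*√2*22 = -352*I*√2 ≈ -497.8*I)
W - P(48, l) = -352*I*√2 - 1*(-56) = -352*I*√2 + 56 = 56 - 352*I*√2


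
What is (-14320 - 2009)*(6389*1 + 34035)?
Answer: -660083496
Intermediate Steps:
(-14320 - 2009)*(6389*1 + 34035) = -16329*(6389 + 34035) = -16329*40424 = -660083496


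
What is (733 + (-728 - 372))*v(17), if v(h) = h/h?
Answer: -367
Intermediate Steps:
v(h) = 1
(733 + (-728 - 372))*v(17) = (733 + (-728 - 372))*1 = (733 - 1100)*1 = -367*1 = -367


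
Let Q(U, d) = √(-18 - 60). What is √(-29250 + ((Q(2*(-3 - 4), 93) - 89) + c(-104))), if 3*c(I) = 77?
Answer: √(-263820 + 9*I*√78)/3 ≈ 0.025792 + 171.21*I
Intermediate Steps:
c(I) = 77/3 (c(I) = (⅓)*77 = 77/3)
Q(U, d) = I*√78 (Q(U, d) = √(-78) = I*√78)
√(-29250 + ((Q(2*(-3 - 4), 93) - 89) + c(-104))) = √(-29250 + ((I*√78 - 89) + 77/3)) = √(-29250 + ((-89 + I*√78) + 77/3)) = √(-29250 + (-190/3 + I*√78)) = √(-87940/3 + I*√78)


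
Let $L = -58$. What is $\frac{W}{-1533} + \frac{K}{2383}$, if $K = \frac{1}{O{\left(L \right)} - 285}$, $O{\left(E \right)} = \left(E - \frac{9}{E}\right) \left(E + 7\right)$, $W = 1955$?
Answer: $- \frac{240042836987}{188227986975} \approx -1.2753$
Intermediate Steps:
$O{\left(E \right)} = \left(7 + E\right) \left(E - \frac{9}{E}\right)$ ($O{\left(E \right)} = \left(E - \frac{9}{E}\right) \left(7 + E\right) = \left(7 + E\right) \left(E - \frac{9}{E}\right)$)
$K = \frac{58}{154575}$ ($K = \frac{1}{\left(-9 + \left(-58\right)^{2} - \frac{63}{-58} + 7 \left(-58\right)\right) - 285} = \frac{1}{\left(-9 + 3364 - - \frac{63}{58} - 406\right) - 285} = \frac{1}{\left(-9 + 3364 + \frac{63}{58} - 406\right) - 285} = \frac{1}{\frac{171105}{58} - 285} = \frac{1}{\frac{154575}{58}} = \frac{58}{154575} \approx 0.00037522$)
$\frac{W}{-1533} + \frac{K}{2383} = \frac{1955}{-1533} + \frac{58}{154575 \cdot 2383} = 1955 \left(- \frac{1}{1533}\right) + \frac{58}{154575} \cdot \frac{1}{2383} = - \frac{1955}{1533} + \frac{58}{368352225} = - \frac{240042836987}{188227986975}$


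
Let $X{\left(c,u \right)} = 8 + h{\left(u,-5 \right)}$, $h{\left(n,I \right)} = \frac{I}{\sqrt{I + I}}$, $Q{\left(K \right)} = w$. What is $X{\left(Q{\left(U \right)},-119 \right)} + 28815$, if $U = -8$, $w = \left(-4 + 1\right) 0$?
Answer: $28823 + \frac{i \sqrt{10}}{2} \approx 28823.0 + 1.5811 i$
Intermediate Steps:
$w = 0$ ($w = \left(-3\right) 0 = 0$)
$Q{\left(K \right)} = 0$
$h{\left(n,I \right)} = \frac{\sqrt{2} \sqrt{I}}{2}$ ($h{\left(n,I \right)} = \frac{I}{\sqrt{2 I}} = \frac{I}{\sqrt{2} \sqrt{I}} = I \frac{\sqrt{2}}{2 \sqrt{I}} = \frac{\sqrt{2} \sqrt{I}}{2}$)
$X{\left(c,u \right)} = 8 + \frac{i \sqrt{10}}{2}$ ($X{\left(c,u \right)} = 8 + \frac{\sqrt{2} \sqrt{-5}}{2} = 8 + \frac{\sqrt{2} i \sqrt{5}}{2} = 8 + \frac{i \sqrt{10}}{2}$)
$X{\left(Q{\left(U \right)},-119 \right)} + 28815 = \left(8 + \frac{i \sqrt{10}}{2}\right) + 28815 = 28823 + \frac{i \sqrt{10}}{2}$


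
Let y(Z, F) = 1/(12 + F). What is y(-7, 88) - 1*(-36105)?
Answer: 3610501/100 ≈ 36105.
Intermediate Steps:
y(-7, 88) - 1*(-36105) = 1/(12 + 88) - 1*(-36105) = 1/100 + 36105 = 3610501/100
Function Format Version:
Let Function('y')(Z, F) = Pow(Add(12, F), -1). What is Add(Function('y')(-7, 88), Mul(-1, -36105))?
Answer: Rational(3610501, 100) ≈ 36105.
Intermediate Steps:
Add(Function('y')(-7, 88), Mul(-1, -36105)) = Add(Pow(Add(12, 88), -1), Mul(-1, -36105)) = Add(Pow(100, -1), 36105) = Add(Rational(1, 100), 36105) = Rational(3610501, 100)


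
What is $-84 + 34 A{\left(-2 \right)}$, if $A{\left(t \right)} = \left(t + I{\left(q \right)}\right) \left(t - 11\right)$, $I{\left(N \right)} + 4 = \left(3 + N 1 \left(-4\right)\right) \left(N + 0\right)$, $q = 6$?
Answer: $58260$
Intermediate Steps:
$I{\left(N \right)} = -4 + N \left(3 - 4 N\right)$ ($I{\left(N \right)} = -4 + \left(3 + N 1 \left(-4\right)\right) \left(N + 0\right) = -4 + \left(3 + N \left(-4\right)\right) N = -4 + \left(3 - 4 N\right) N = -4 + N \left(3 - 4 N\right)$)
$A{\left(t \right)} = \left(-130 + t\right) \left(-11 + t\right)$ ($A{\left(t \right)} = \left(t - \left(-14 + 144\right)\right) \left(t - 11\right) = \left(t - 130\right) \left(-11 + t\right) = \left(-130 + t\right) \left(-11 + t\right)$)
$-84 + 34 A{\left(-2 \right)} = -84 + 34 \left(1430 + \left(-2\right)^{2} - -282\right) = -84 + 34 \left(1430 + 4 + 282\right) = -84 + 34 \cdot 1716 = -84 + 58344 = 58260$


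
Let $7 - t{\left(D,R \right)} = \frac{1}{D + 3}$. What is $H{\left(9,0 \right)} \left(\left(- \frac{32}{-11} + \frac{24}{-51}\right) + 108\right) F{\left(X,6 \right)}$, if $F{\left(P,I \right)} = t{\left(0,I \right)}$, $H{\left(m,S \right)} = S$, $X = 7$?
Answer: $0$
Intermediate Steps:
$t{\left(D,R \right)} = 7 - \frac{1}{3 + D}$ ($t{\left(D,R \right)} = 7 - \frac{1}{D + 3} = 7 - \frac{1}{3 + D}$)
$F{\left(P,I \right)} = \frac{20}{3}$ ($F{\left(P,I \right)} = \frac{20 + 7 \cdot 0}{3 + 0} = \frac{20 + 0}{3} = \frac{1}{3} \cdot 20 = \frac{20}{3}$)
$H{\left(9,0 \right)} \left(\left(- \frac{32}{-11} + \frac{24}{-51}\right) + 108\right) F{\left(X,6 \right)} = 0 \left(\left(- \frac{32}{-11} + \frac{24}{-51}\right) + 108\right) \frac{20}{3} = 0 \left(\left(\left(-32\right) \left(- \frac{1}{11}\right) + 24 \left(- \frac{1}{51}\right)\right) + 108\right) \frac{20}{3} = 0 \left(\left(\frac{32}{11} - \frac{8}{17}\right) + 108\right) \frac{20}{3} = 0 \left(\frac{456}{187} + 108\right) \frac{20}{3} = 0 \cdot \frac{20652}{187} \cdot \frac{20}{3} = 0 \cdot \frac{20}{3} = 0$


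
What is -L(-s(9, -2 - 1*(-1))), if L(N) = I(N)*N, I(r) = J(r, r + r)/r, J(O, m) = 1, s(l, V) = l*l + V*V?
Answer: -1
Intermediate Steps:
s(l, V) = V**2 + l**2 (s(l, V) = l**2 + V**2 = V**2 + l**2)
I(r) = 1/r
L(N) = 1 (L(N) = N/N = 1)
-L(-s(9, -2 - 1*(-1))) = -1*1 = -1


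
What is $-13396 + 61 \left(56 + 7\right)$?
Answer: $-9553$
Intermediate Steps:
$-13396 + 61 \left(56 + 7\right) = -13396 + 61 \cdot 63 = -13396 + 3843 = -9553$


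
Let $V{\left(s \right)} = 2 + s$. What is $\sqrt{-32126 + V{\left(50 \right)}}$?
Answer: $i \sqrt{32074} \approx 179.09 i$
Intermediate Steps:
$\sqrt{-32126 + V{\left(50 \right)}} = \sqrt{-32126 + \left(2 + 50\right)} = \sqrt{-32126 + 52} = \sqrt{-32074} = i \sqrt{32074}$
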